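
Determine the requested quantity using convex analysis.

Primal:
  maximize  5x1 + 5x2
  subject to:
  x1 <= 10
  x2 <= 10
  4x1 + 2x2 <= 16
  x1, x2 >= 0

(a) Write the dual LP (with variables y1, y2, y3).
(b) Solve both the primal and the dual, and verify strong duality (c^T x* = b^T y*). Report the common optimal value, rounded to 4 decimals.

The standard primal-dual pair for 'max c^T x s.t. A x <= b, x >= 0' is:
  Dual:  min b^T y  s.t.  A^T y >= c,  y >= 0.

So the dual LP is:
  minimize  10y1 + 10y2 + 16y3
  subject to:
    y1 + 4y3 >= 5
    y2 + 2y3 >= 5
    y1, y2, y3 >= 0

Solving the primal: x* = (0, 8).
  primal value c^T x* = 40.
Solving the dual: y* = (0, 0, 2.5).
  dual value b^T y* = 40.
Strong duality: c^T x* = b^T y*. Confirmed.

40


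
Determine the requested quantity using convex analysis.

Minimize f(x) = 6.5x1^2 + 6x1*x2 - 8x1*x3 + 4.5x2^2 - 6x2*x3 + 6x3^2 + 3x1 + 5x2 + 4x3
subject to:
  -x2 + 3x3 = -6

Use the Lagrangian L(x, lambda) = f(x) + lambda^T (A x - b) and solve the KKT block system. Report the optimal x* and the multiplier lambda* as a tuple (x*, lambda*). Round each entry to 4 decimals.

Form the Lagrangian:
  L(x, lambda) = (1/2) x^T Q x + c^T x + lambda^T (A x - b)
Stationarity (grad_x L = 0): Q x + c + A^T lambda = 0.
Primal feasibility: A x = b.

This gives the KKT block system:
  [ Q   A^T ] [ x     ]   [-c ]
  [ A    0  ] [ lambda ] = [ b ]

Solving the linear system:
  x*      = (-1.2059, -0.9969, -2.3323)
  lambda* = (2.7863)
  f(x*)   = -0.6069

x* = (-1.2059, -0.9969, -2.3323), lambda* = (2.7863)


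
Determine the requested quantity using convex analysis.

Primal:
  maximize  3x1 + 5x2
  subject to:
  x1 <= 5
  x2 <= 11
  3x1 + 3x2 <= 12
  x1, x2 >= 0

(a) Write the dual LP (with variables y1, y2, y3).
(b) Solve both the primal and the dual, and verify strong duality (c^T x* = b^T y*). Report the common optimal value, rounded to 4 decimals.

The standard primal-dual pair for 'max c^T x s.t. A x <= b, x >= 0' is:
  Dual:  min b^T y  s.t.  A^T y >= c,  y >= 0.

So the dual LP is:
  minimize  5y1 + 11y2 + 12y3
  subject to:
    y1 + 3y3 >= 3
    y2 + 3y3 >= 5
    y1, y2, y3 >= 0

Solving the primal: x* = (0, 4).
  primal value c^T x* = 20.
Solving the dual: y* = (0, 0, 1.6667).
  dual value b^T y* = 20.
Strong duality: c^T x* = b^T y*. Confirmed.

20


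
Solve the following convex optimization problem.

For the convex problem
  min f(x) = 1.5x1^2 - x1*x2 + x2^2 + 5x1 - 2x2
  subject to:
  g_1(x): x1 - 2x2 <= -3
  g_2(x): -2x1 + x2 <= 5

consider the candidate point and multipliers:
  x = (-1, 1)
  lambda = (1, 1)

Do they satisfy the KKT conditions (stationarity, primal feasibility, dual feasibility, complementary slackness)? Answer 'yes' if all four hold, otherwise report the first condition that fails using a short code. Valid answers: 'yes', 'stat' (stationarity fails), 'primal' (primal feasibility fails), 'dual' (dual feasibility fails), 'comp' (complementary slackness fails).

Gradient of f: grad f(x) = Q x + c = (1, 1)
Constraint values g_i(x) = a_i^T x - b_i:
  g_1((-1, 1)) = 0
  g_2((-1, 1)) = -2
Stationarity residual: grad f(x) + sum_i lambda_i a_i = (0, 0)
  -> stationarity OK
Primal feasibility (all g_i <= 0): OK
Dual feasibility (all lambda_i >= 0): OK
Complementary slackness (lambda_i * g_i(x) = 0 for all i): FAILS

Verdict: the first failing condition is complementary_slackness -> comp.

comp


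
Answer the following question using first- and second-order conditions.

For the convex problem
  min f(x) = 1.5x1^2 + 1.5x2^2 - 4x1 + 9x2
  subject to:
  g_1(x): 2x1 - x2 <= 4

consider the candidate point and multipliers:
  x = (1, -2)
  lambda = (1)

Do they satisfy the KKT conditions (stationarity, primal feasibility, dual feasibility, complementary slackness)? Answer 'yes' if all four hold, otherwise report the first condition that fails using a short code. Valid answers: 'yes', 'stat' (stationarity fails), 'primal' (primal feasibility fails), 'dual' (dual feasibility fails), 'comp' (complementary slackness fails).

Gradient of f: grad f(x) = Q x + c = (-1, 3)
Constraint values g_i(x) = a_i^T x - b_i:
  g_1((1, -2)) = 0
Stationarity residual: grad f(x) + sum_i lambda_i a_i = (1, 2)
  -> stationarity FAILS
Primal feasibility (all g_i <= 0): OK
Dual feasibility (all lambda_i >= 0): OK
Complementary slackness (lambda_i * g_i(x) = 0 for all i): OK

Verdict: the first failing condition is stationarity -> stat.

stat


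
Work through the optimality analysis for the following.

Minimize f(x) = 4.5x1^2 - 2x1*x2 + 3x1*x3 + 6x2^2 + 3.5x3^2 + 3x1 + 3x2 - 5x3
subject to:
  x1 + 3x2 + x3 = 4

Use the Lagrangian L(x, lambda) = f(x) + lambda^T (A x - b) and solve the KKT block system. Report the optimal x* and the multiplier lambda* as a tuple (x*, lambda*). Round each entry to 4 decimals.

Form the Lagrangian:
  L(x, lambda) = (1/2) x^T Q x + c^T x + lambda^T (A x - b)
Stationarity (grad_x L = 0): Q x + c + A^T lambda = 0.
Primal feasibility: A x = b.

This gives the KKT block system:
  [ Q   A^T ] [ x     ]   [-c ]
  [ A    0  ] [ lambda ] = [ b ]

Solving the linear system:
  x*      = (-0.0923, 0.8923, 1.4154)
  lambda* = (-4.6308)
  f(x*)   = 6.9231

x* = (-0.0923, 0.8923, 1.4154), lambda* = (-4.6308)


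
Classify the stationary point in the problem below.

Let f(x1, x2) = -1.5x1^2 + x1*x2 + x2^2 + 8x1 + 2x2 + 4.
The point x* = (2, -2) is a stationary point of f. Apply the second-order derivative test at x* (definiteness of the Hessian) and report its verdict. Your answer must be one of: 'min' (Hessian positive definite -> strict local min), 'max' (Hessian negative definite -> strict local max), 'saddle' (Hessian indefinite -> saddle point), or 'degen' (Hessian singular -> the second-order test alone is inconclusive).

Compute the Hessian H = grad^2 f:
  H = [[-3, 1], [1, 2]]
Verify stationarity: grad f(x*) = H x* + g = (0, 0).
Eigenvalues of H: -3.1926, 2.1926.
Eigenvalues have mixed signs, so H is indefinite -> x* is a saddle point.

saddle


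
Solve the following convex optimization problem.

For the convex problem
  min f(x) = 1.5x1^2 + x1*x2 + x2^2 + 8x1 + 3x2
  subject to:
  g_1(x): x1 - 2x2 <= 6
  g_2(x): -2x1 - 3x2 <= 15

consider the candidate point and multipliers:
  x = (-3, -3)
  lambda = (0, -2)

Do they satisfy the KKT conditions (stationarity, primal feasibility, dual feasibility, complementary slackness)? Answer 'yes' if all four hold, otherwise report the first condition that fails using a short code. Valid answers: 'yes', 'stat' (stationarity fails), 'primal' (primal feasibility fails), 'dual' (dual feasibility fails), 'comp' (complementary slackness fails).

Gradient of f: grad f(x) = Q x + c = (-4, -6)
Constraint values g_i(x) = a_i^T x - b_i:
  g_1((-3, -3)) = -3
  g_2((-3, -3)) = 0
Stationarity residual: grad f(x) + sum_i lambda_i a_i = (0, 0)
  -> stationarity OK
Primal feasibility (all g_i <= 0): OK
Dual feasibility (all lambda_i >= 0): FAILS
Complementary slackness (lambda_i * g_i(x) = 0 for all i): OK

Verdict: the first failing condition is dual_feasibility -> dual.

dual


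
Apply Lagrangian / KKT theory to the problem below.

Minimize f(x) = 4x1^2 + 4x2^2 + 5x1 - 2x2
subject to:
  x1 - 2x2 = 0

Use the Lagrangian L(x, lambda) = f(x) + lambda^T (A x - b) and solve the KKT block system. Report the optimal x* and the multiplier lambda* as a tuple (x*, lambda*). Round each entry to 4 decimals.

Form the Lagrangian:
  L(x, lambda) = (1/2) x^T Q x + c^T x + lambda^T (A x - b)
Stationarity (grad_x L = 0): Q x + c + A^T lambda = 0.
Primal feasibility: A x = b.

This gives the KKT block system:
  [ Q   A^T ] [ x     ]   [-c ]
  [ A    0  ] [ lambda ] = [ b ]

Solving the linear system:
  x*      = (-0.4, -0.2)
  lambda* = (-1.8)
  f(x*)   = -0.8

x* = (-0.4, -0.2), lambda* = (-1.8)


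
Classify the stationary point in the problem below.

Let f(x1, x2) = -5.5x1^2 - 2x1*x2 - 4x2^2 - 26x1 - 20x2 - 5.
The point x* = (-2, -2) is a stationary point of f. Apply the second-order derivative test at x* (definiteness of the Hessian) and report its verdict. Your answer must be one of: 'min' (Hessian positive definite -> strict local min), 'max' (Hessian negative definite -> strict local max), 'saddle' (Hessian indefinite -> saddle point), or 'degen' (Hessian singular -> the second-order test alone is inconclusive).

Compute the Hessian H = grad^2 f:
  H = [[-11, -2], [-2, -8]]
Verify stationarity: grad f(x*) = H x* + g = (0, 0).
Eigenvalues of H: -12, -7.
Both eigenvalues < 0, so H is negative definite -> x* is a strict local max.

max


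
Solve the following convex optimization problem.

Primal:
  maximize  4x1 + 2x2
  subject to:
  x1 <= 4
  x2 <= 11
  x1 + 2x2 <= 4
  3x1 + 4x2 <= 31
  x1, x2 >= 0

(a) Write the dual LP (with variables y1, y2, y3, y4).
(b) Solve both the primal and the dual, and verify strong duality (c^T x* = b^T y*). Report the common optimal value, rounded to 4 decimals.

The standard primal-dual pair for 'max c^T x s.t. A x <= b, x >= 0' is:
  Dual:  min b^T y  s.t.  A^T y >= c,  y >= 0.

So the dual LP is:
  minimize  4y1 + 11y2 + 4y3 + 31y4
  subject to:
    y1 + y3 + 3y4 >= 4
    y2 + 2y3 + 4y4 >= 2
    y1, y2, y3, y4 >= 0

Solving the primal: x* = (4, 0).
  primal value c^T x* = 16.
Solving the dual: y* = (3, 0, 1, 0).
  dual value b^T y* = 16.
Strong duality: c^T x* = b^T y*. Confirmed.

16


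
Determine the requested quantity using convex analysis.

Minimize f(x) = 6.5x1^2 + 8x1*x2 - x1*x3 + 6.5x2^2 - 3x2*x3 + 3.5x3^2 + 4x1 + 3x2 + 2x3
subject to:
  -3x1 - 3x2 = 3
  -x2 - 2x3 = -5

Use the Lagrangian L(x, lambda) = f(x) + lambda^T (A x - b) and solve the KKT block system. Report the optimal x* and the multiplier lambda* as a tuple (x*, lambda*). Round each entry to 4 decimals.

Form the Lagrangian:
  L(x, lambda) = (1/2) x^T Q x + c^T x + lambda^T (A x - b)
Stationarity (grad_x L = 0): Q x + c + A^T lambda = 0.
Primal feasibility: A x = b.

This gives the KKT block system:
  [ Q   A^T ] [ x     ]   [-c ]
  [ A    0  ] [ lambda ] = [ b ]

Solving the linear system:
  x*      = (-1.8182, 0.8182, 2.0909)
  lambda* = (-5.0606, 8)
  f(x*)   = 27.2727

x* = (-1.8182, 0.8182, 2.0909), lambda* = (-5.0606, 8)


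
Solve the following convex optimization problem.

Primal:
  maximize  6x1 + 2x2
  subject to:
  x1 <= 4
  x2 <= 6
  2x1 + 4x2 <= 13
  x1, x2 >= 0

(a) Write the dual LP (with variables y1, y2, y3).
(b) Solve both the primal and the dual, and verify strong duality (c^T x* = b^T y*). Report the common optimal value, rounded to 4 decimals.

The standard primal-dual pair for 'max c^T x s.t. A x <= b, x >= 0' is:
  Dual:  min b^T y  s.t.  A^T y >= c,  y >= 0.

So the dual LP is:
  minimize  4y1 + 6y2 + 13y3
  subject to:
    y1 + 2y3 >= 6
    y2 + 4y3 >= 2
    y1, y2, y3 >= 0

Solving the primal: x* = (4, 1.25).
  primal value c^T x* = 26.5.
Solving the dual: y* = (5, 0, 0.5).
  dual value b^T y* = 26.5.
Strong duality: c^T x* = b^T y*. Confirmed.

26.5


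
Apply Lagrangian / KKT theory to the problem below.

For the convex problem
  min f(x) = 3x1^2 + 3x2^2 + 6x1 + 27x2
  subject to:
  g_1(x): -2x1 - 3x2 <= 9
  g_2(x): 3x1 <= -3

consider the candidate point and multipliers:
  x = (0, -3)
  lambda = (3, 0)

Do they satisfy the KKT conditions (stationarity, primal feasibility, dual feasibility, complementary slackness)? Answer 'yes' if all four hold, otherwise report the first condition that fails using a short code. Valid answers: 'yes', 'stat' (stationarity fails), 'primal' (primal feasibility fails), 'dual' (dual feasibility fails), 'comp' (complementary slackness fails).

Gradient of f: grad f(x) = Q x + c = (6, 9)
Constraint values g_i(x) = a_i^T x - b_i:
  g_1((0, -3)) = 0
  g_2((0, -3)) = 3
Stationarity residual: grad f(x) + sum_i lambda_i a_i = (0, 0)
  -> stationarity OK
Primal feasibility (all g_i <= 0): FAILS
Dual feasibility (all lambda_i >= 0): OK
Complementary slackness (lambda_i * g_i(x) = 0 for all i): OK

Verdict: the first failing condition is primal_feasibility -> primal.

primal


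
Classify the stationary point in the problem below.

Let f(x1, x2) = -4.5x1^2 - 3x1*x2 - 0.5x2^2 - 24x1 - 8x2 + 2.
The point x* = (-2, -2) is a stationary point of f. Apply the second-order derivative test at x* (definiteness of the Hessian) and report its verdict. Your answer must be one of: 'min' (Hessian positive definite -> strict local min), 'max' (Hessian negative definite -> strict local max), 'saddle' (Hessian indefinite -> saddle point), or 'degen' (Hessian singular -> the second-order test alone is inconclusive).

Compute the Hessian H = grad^2 f:
  H = [[-9, -3], [-3, -1]]
Verify stationarity: grad f(x*) = H x* + g = (0, 0).
Eigenvalues of H: -10, 0.
H has a zero eigenvalue (singular; negative semidefinite but not definite), so H is neither positive definite, negative definite, nor indefinite. The second-order test alone is inconclusive -> degen.
(Indeed, f is constant along the null direction of H through x*, so x* is not a strict local extremum.)

degen


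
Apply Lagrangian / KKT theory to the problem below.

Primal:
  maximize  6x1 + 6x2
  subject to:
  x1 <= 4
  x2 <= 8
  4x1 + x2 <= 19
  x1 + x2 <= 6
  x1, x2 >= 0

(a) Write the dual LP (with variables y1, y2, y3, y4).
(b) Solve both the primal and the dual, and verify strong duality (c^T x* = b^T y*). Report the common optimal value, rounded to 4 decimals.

The standard primal-dual pair for 'max c^T x s.t. A x <= b, x >= 0' is:
  Dual:  min b^T y  s.t.  A^T y >= c,  y >= 0.

So the dual LP is:
  minimize  4y1 + 8y2 + 19y3 + 6y4
  subject to:
    y1 + 4y3 + y4 >= 6
    y2 + y3 + y4 >= 6
    y1, y2, y3, y4 >= 0

Solving the primal: x* = (4, 2).
  primal value c^T x* = 36.
Solving the dual: y* = (0, 0, 0, 6).
  dual value b^T y* = 36.
Strong duality: c^T x* = b^T y*. Confirmed.

36


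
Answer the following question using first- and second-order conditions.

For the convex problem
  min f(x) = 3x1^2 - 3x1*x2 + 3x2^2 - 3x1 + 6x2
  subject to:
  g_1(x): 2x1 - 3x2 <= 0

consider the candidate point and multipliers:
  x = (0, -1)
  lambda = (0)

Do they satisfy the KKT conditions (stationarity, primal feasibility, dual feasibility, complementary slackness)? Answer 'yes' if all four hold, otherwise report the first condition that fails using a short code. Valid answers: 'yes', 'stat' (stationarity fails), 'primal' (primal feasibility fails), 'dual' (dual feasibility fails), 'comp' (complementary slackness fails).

Gradient of f: grad f(x) = Q x + c = (0, 0)
Constraint values g_i(x) = a_i^T x - b_i:
  g_1((0, -1)) = 3
Stationarity residual: grad f(x) + sum_i lambda_i a_i = (0, 0)
  -> stationarity OK
Primal feasibility (all g_i <= 0): FAILS
Dual feasibility (all lambda_i >= 0): OK
Complementary slackness (lambda_i * g_i(x) = 0 for all i): OK

Verdict: the first failing condition is primal_feasibility -> primal.

primal


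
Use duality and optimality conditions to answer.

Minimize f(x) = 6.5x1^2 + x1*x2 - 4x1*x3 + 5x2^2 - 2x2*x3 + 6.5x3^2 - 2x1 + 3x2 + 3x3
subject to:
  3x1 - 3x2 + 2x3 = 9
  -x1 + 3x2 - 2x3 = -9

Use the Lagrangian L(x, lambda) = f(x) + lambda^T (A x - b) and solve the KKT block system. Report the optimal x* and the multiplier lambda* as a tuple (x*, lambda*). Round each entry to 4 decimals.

Form the Lagrangian:
  L(x, lambda) = (1/2) x^T Q x + c^T x + lambda^T (A x - b)
Stationarity (grad_x L = 0): Q x + c + A^T lambda = 0.
Primal feasibility: A x = b.

This gives the KKT block system:
  [ Q   A^T ] [ x     ]   [-c ]
  [ A    0  ] [ lambda ] = [ b ]

Solving the linear system:
  x*      = (0, -2.594, 0.609)
  lambda* = (7.5414, 15.594)
  f(x*)   = 33.2594

x* = (0, -2.594, 0.609), lambda* = (7.5414, 15.594)


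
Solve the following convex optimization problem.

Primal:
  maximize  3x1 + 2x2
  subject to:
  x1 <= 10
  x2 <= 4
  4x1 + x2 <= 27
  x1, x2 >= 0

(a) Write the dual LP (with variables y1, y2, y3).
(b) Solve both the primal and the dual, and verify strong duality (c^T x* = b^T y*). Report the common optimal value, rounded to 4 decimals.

The standard primal-dual pair for 'max c^T x s.t. A x <= b, x >= 0' is:
  Dual:  min b^T y  s.t.  A^T y >= c,  y >= 0.

So the dual LP is:
  minimize  10y1 + 4y2 + 27y3
  subject to:
    y1 + 4y3 >= 3
    y2 + y3 >= 2
    y1, y2, y3 >= 0

Solving the primal: x* = (5.75, 4).
  primal value c^T x* = 25.25.
Solving the dual: y* = (0, 1.25, 0.75).
  dual value b^T y* = 25.25.
Strong duality: c^T x* = b^T y*. Confirmed.

25.25


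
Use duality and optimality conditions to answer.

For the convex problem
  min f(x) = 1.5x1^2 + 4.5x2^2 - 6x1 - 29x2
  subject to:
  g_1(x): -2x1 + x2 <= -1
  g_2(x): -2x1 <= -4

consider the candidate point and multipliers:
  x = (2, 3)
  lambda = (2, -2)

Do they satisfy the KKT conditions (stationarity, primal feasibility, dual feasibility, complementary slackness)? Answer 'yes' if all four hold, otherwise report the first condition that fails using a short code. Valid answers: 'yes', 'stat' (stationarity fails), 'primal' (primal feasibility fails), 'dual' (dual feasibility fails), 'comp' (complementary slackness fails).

Gradient of f: grad f(x) = Q x + c = (0, -2)
Constraint values g_i(x) = a_i^T x - b_i:
  g_1((2, 3)) = 0
  g_2((2, 3)) = 0
Stationarity residual: grad f(x) + sum_i lambda_i a_i = (0, 0)
  -> stationarity OK
Primal feasibility (all g_i <= 0): OK
Dual feasibility (all lambda_i >= 0): FAILS
Complementary slackness (lambda_i * g_i(x) = 0 for all i): OK

Verdict: the first failing condition is dual_feasibility -> dual.

dual


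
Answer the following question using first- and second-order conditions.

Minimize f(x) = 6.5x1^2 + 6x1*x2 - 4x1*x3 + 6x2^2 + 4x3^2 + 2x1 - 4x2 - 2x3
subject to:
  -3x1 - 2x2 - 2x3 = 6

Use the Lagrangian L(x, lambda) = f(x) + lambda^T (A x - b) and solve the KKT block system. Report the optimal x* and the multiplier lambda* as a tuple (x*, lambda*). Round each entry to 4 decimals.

Form the Lagrangian:
  L(x, lambda) = (1/2) x^T Q x + c^T x + lambda^T (A x - b)
Stationarity (grad_x L = 0): Q x + c + A^T lambda = 0.
Primal feasibility: A x = b.

This gives the KKT block system:
  [ Q   A^T ] [ x     ]   [-c ]
  [ A    0  ] [ lambda ] = [ b ]

Solving the linear system:
  x*      = (-1.5319, 0.5851, -1.2872)
  lambda* = (-3.0851)
  f(x*)   = 7.8404

x* = (-1.5319, 0.5851, -1.2872), lambda* = (-3.0851)


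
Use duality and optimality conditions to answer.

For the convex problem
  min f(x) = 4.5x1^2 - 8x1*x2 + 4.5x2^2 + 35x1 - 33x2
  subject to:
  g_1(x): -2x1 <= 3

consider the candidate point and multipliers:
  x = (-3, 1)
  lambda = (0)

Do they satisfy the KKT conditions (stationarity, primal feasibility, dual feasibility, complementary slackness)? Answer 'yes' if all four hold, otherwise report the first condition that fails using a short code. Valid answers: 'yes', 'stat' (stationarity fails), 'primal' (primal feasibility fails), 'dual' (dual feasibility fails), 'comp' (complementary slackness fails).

Gradient of f: grad f(x) = Q x + c = (0, 0)
Constraint values g_i(x) = a_i^T x - b_i:
  g_1((-3, 1)) = 3
Stationarity residual: grad f(x) + sum_i lambda_i a_i = (0, 0)
  -> stationarity OK
Primal feasibility (all g_i <= 0): FAILS
Dual feasibility (all lambda_i >= 0): OK
Complementary slackness (lambda_i * g_i(x) = 0 for all i): OK

Verdict: the first failing condition is primal_feasibility -> primal.

primal


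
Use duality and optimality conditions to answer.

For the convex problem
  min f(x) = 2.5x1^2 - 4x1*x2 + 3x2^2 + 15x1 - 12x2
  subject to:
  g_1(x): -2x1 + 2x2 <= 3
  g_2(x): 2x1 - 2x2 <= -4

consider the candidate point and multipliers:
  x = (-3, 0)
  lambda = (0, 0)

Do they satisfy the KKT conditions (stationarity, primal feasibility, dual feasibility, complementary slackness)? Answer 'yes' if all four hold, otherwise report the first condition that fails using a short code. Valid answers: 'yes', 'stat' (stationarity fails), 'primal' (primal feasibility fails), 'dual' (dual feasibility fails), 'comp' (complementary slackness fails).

Gradient of f: grad f(x) = Q x + c = (0, 0)
Constraint values g_i(x) = a_i^T x - b_i:
  g_1((-3, 0)) = 3
  g_2((-3, 0)) = -2
Stationarity residual: grad f(x) + sum_i lambda_i a_i = (0, 0)
  -> stationarity OK
Primal feasibility (all g_i <= 0): FAILS
Dual feasibility (all lambda_i >= 0): OK
Complementary slackness (lambda_i * g_i(x) = 0 for all i): OK

Verdict: the first failing condition is primal_feasibility -> primal.

primal


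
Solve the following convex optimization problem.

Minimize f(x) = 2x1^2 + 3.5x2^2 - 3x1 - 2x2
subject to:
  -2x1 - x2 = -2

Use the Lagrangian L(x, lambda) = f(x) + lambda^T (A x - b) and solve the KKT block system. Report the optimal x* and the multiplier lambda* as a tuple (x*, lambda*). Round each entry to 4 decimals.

Form the Lagrangian:
  L(x, lambda) = (1/2) x^T Q x + c^T x + lambda^T (A x - b)
Stationarity (grad_x L = 0): Q x + c + A^T lambda = 0.
Primal feasibility: A x = b.

This gives the KKT block system:
  [ Q   A^T ] [ x     ]   [-c ]
  [ A    0  ] [ lambda ] = [ b ]

Solving the linear system:
  x*      = (0.8438, 0.3125)
  lambda* = (0.1875)
  f(x*)   = -1.3906

x* = (0.8438, 0.3125), lambda* = (0.1875)


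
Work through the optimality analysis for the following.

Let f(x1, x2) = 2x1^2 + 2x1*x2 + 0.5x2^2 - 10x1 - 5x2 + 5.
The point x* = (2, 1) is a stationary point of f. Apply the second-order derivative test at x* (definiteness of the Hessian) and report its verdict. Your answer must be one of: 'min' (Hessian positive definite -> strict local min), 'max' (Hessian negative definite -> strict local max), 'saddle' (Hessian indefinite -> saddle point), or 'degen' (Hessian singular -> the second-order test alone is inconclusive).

Compute the Hessian H = grad^2 f:
  H = [[4, 2], [2, 1]]
Verify stationarity: grad f(x*) = H x* + g = (0, 0).
Eigenvalues of H: 0, 5.
H has a zero eigenvalue (singular; positive semidefinite but not definite), so H is neither positive definite, negative definite, nor indefinite. The second-order test alone is inconclusive -> degen.
(Indeed, f is constant along the null direction of H through x*, so x* is not a strict local extremum.)

degen


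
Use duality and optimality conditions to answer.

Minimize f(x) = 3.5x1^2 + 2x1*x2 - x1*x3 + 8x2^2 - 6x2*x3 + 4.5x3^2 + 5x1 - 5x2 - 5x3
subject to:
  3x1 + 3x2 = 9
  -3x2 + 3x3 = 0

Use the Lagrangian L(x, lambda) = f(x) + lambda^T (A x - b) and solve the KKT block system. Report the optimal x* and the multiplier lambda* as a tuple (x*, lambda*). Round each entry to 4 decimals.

Form the Lagrangian:
  L(x, lambda) = (1/2) x^T Q x + c^T x + lambda^T (A x - b)
Stationarity (grad_x L = 0): Q x + c + A^T lambda = 0.
Primal feasibility: A x = b.

This gives the KKT block system:
  [ Q   A^T ] [ x     ]   [-c ]
  [ A    0  ] [ lambda ] = [ b ]

Solving the linear system:
  x*      = (1.1667, 1.8333, 1.8333)
  lambda* = (-5, 0.2222)
  f(x*)   = 16.25

x* = (1.1667, 1.8333, 1.8333), lambda* = (-5, 0.2222)


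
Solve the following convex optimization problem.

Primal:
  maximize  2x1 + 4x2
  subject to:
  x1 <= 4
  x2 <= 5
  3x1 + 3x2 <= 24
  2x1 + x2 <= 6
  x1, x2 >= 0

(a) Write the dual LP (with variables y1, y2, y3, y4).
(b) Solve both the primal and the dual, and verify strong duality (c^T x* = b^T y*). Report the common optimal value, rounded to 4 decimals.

The standard primal-dual pair for 'max c^T x s.t. A x <= b, x >= 0' is:
  Dual:  min b^T y  s.t.  A^T y >= c,  y >= 0.

So the dual LP is:
  minimize  4y1 + 5y2 + 24y3 + 6y4
  subject to:
    y1 + 3y3 + 2y4 >= 2
    y2 + 3y3 + y4 >= 4
    y1, y2, y3, y4 >= 0

Solving the primal: x* = (0.5, 5).
  primal value c^T x* = 21.
Solving the dual: y* = (0, 3, 0, 1).
  dual value b^T y* = 21.
Strong duality: c^T x* = b^T y*. Confirmed.

21


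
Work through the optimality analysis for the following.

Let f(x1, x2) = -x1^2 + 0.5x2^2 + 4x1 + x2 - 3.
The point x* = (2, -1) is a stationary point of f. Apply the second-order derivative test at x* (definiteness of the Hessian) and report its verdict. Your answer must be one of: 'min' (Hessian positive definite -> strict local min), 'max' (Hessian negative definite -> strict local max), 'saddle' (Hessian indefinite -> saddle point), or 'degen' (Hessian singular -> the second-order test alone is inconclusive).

Compute the Hessian H = grad^2 f:
  H = [[-2, 0], [0, 1]]
Verify stationarity: grad f(x*) = H x* + g = (0, 0).
Eigenvalues of H: -2, 1.
Eigenvalues have mixed signs, so H is indefinite -> x* is a saddle point.

saddle


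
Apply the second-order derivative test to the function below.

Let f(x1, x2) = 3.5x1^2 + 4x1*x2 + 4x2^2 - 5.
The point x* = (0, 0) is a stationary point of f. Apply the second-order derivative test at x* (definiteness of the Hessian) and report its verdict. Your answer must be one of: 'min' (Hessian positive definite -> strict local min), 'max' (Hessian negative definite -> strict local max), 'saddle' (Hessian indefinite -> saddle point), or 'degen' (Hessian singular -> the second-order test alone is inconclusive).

Compute the Hessian H = grad^2 f:
  H = [[7, 4], [4, 8]]
Verify stationarity: grad f(x*) = H x* + g = (0, 0).
Eigenvalues of H: 3.4689, 11.5311.
Both eigenvalues > 0, so H is positive definite -> x* is a strict local min.

min


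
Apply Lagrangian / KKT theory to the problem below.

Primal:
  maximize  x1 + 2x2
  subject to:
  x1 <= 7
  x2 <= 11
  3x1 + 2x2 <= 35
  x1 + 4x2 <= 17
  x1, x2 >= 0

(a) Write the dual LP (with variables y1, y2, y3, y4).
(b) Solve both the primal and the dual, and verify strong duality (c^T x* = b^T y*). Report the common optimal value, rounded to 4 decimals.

The standard primal-dual pair for 'max c^T x s.t. A x <= b, x >= 0' is:
  Dual:  min b^T y  s.t.  A^T y >= c,  y >= 0.

So the dual LP is:
  minimize  7y1 + 11y2 + 35y3 + 17y4
  subject to:
    y1 + 3y3 + y4 >= 1
    y2 + 2y3 + 4y4 >= 2
    y1, y2, y3, y4 >= 0

Solving the primal: x* = (7, 2.5).
  primal value c^T x* = 12.
Solving the dual: y* = (0.5, 0, 0, 0.5).
  dual value b^T y* = 12.
Strong duality: c^T x* = b^T y*. Confirmed.

12


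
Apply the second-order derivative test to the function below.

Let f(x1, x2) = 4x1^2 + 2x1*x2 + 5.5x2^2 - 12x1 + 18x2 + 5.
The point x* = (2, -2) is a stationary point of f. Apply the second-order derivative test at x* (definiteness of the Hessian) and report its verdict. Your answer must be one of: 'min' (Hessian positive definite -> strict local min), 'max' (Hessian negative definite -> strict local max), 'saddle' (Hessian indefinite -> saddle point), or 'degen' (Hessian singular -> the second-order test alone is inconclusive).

Compute the Hessian H = grad^2 f:
  H = [[8, 2], [2, 11]]
Verify stationarity: grad f(x*) = H x* + g = (0, 0).
Eigenvalues of H: 7, 12.
Both eigenvalues > 0, so H is positive definite -> x* is a strict local min.

min


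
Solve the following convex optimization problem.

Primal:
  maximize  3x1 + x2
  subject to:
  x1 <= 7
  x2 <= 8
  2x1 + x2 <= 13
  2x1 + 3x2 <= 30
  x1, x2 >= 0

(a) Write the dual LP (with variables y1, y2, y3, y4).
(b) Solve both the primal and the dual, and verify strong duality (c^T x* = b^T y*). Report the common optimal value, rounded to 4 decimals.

The standard primal-dual pair for 'max c^T x s.t. A x <= b, x >= 0' is:
  Dual:  min b^T y  s.t.  A^T y >= c,  y >= 0.

So the dual LP is:
  minimize  7y1 + 8y2 + 13y3 + 30y4
  subject to:
    y1 + 2y3 + 2y4 >= 3
    y2 + y3 + 3y4 >= 1
    y1, y2, y3, y4 >= 0

Solving the primal: x* = (6.5, 0).
  primal value c^T x* = 19.5.
Solving the dual: y* = (0, 0, 1.5, 0).
  dual value b^T y* = 19.5.
Strong duality: c^T x* = b^T y*. Confirmed.

19.5


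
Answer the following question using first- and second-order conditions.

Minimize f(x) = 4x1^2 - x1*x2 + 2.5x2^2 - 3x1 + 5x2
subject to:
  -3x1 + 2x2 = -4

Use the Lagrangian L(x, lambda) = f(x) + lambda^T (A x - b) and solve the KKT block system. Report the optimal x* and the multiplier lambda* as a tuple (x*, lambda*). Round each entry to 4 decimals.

Form the Lagrangian:
  L(x, lambda) = (1/2) x^T Q x + c^T x + lambda^T (A x - b)
Stationarity (grad_x L = 0): Q x + c + A^T lambda = 0.
Primal feasibility: A x = b.

This gives the KKT block system:
  [ Q   A^T ] [ x     ]   [-c ]
  [ A    0  ] [ lambda ] = [ b ]

Solving the linear system:
  x*      = (0.5231, -1.2154)
  lambda* = (0.8)
  f(x*)   = -2.2231

x* = (0.5231, -1.2154), lambda* = (0.8)


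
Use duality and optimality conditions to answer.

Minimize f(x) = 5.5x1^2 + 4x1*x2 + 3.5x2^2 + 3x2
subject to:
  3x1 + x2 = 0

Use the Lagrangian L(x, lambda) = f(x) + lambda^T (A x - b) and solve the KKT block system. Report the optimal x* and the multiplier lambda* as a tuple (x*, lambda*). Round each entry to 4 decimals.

Form the Lagrangian:
  L(x, lambda) = (1/2) x^T Q x + c^T x + lambda^T (A x - b)
Stationarity (grad_x L = 0): Q x + c + A^T lambda = 0.
Primal feasibility: A x = b.

This gives the KKT block system:
  [ Q   A^T ] [ x     ]   [-c ]
  [ A    0  ] [ lambda ] = [ b ]

Solving the linear system:
  x*      = (0.18, -0.54)
  lambda* = (0.06)
  f(x*)   = -0.81

x* = (0.18, -0.54), lambda* = (0.06)


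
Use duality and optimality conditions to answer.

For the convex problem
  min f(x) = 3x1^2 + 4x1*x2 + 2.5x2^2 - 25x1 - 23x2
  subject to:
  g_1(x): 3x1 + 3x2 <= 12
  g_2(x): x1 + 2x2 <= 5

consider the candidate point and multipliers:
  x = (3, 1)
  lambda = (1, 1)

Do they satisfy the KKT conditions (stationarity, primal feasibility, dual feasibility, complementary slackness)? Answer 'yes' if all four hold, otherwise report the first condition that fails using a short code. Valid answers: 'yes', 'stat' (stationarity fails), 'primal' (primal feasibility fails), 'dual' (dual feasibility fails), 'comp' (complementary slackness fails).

Gradient of f: grad f(x) = Q x + c = (-3, -6)
Constraint values g_i(x) = a_i^T x - b_i:
  g_1((3, 1)) = 0
  g_2((3, 1)) = 0
Stationarity residual: grad f(x) + sum_i lambda_i a_i = (1, -1)
  -> stationarity FAILS
Primal feasibility (all g_i <= 0): OK
Dual feasibility (all lambda_i >= 0): OK
Complementary slackness (lambda_i * g_i(x) = 0 for all i): OK

Verdict: the first failing condition is stationarity -> stat.

stat


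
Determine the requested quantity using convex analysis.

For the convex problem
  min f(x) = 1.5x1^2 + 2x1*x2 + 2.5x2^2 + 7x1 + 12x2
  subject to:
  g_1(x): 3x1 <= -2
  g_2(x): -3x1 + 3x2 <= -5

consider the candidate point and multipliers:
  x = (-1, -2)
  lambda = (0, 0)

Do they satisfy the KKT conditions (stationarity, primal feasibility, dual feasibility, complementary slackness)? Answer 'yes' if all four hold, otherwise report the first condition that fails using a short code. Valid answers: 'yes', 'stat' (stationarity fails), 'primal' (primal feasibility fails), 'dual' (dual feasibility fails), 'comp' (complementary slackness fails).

Gradient of f: grad f(x) = Q x + c = (0, 0)
Constraint values g_i(x) = a_i^T x - b_i:
  g_1((-1, -2)) = -1
  g_2((-1, -2)) = 2
Stationarity residual: grad f(x) + sum_i lambda_i a_i = (0, 0)
  -> stationarity OK
Primal feasibility (all g_i <= 0): FAILS
Dual feasibility (all lambda_i >= 0): OK
Complementary slackness (lambda_i * g_i(x) = 0 for all i): OK

Verdict: the first failing condition is primal_feasibility -> primal.

primal


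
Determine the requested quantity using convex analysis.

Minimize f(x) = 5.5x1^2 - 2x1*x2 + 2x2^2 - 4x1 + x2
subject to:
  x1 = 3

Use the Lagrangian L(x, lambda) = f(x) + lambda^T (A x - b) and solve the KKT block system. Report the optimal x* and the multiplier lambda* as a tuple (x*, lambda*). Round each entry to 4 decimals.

Form the Lagrangian:
  L(x, lambda) = (1/2) x^T Q x + c^T x + lambda^T (A x - b)
Stationarity (grad_x L = 0): Q x + c + A^T lambda = 0.
Primal feasibility: A x = b.

This gives the KKT block system:
  [ Q   A^T ] [ x     ]   [-c ]
  [ A    0  ] [ lambda ] = [ b ]

Solving the linear system:
  x*      = (3, 1.25)
  lambda* = (-26.5)
  f(x*)   = 34.375

x* = (3, 1.25), lambda* = (-26.5)


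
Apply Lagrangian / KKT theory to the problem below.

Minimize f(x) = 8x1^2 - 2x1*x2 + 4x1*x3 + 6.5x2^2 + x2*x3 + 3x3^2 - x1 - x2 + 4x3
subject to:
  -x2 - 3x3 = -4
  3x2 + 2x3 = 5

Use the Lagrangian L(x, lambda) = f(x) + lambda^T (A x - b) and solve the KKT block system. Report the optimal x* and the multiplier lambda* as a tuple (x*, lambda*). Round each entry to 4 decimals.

Form the Lagrangian:
  L(x, lambda) = (1/2) x^T Q x + c^T x + lambda^T (A x - b)
Stationarity (grad_x L = 0): Q x + c + A^T lambda = 0.
Primal feasibility: A x = b.

This gives the KKT block system:
  [ Q   A^T ] [ x     ]   [-c ]
  [ A    0  ] [ lambda ] = [ b ]

Solving the linear system:
  x*      = (-0.0625, 1, 1)
  lambda* = (0.8571, -4.0893)
  f(x*)   = 13.4688

x* = (-0.0625, 1, 1), lambda* = (0.8571, -4.0893)


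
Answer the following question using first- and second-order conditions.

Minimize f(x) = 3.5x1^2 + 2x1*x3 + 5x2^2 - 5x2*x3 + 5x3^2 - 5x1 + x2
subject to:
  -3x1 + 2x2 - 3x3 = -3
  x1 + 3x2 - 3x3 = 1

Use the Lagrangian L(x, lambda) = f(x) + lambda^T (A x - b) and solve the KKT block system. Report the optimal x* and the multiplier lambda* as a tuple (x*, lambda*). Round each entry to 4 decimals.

Form the Lagrangian:
  L(x, lambda) = (1/2) x^T Q x + c^T x + lambda^T (A x - b)
Stationarity (grad_x L = 0): Q x + c + A^T lambda = 0.
Primal feasibility: A x = b.

This gives the KKT block system:
  [ Q   A^T ] [ x     ]   [-c ]
  [ A    0  ] [ lambda ] = [ b ]

Solving the linear system:
  x*      = (1.0666, -0.2665, -0.2443)
  lambda* = (0.5797, -0.2387)
  f(x*)   = -1.8109

x* = (1.0666, -0.2665, -0.2443), lambda* = (0.5797, -0.2387)


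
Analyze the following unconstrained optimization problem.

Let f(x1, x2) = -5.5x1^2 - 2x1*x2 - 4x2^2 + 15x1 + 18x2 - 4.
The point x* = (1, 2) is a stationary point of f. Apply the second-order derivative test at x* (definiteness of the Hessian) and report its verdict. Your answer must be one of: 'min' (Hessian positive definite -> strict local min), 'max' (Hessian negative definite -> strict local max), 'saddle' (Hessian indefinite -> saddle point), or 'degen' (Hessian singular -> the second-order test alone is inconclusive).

Compute the Hessian H = grad^2 f:
  H = [[-11, -2], [-2, -8]]
Verify stationarity: grad f(x*) = H x* + g = (0, 0).
Eigenvalues of H: -12, -7.
Both eigenvalues < 0, so H is negative definite -> x* is a strict local max.

max


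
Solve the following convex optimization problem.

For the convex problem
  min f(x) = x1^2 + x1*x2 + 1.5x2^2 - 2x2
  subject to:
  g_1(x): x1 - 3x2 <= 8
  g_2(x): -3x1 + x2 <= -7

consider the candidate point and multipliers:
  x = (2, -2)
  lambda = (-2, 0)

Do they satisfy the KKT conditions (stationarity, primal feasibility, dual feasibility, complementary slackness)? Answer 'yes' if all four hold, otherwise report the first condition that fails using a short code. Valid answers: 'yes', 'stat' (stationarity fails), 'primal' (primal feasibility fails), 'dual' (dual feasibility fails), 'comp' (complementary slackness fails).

Gradient of f: grad f(x) = Q x + c = (2, -6)
Constraint values g_i(x) = a_i^T x - b_i:
  g_1((2, -2)) = 0
  g_2((2, -2)) = -1
Stationarity residual: grad f(x) + sum_i lambda_i a_i = (0, 0)
  -> stationarity OK
Primal feasibility (all g_i <= 0): OK
Dual feasibility (all lambda_i >= 0): FAILS
Complementary slackness (lambda_i * g_i(x) = 0 for all i): OK

Verdict: the first failing condition is dual_feasibility -> dual.

dual


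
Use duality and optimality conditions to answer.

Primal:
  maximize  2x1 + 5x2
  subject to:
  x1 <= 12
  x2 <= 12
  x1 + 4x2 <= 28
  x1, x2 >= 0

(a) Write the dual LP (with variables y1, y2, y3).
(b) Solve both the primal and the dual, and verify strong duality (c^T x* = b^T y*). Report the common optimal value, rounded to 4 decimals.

The standard primal-dual pair for 'max c^T x s.t. A x <= b, x >= 0' is:
  Dual:  min b^T y  s.t.  A^T y >= c,  y >= 0.

So the dual LP is:
  minimize  12y1 + 12y2 + 28y3
  subject to:
    y1 + y3 >= 2
    y2 + 4y3 >= 5
    y1, y2, y3 >= 0

Solving the primal: x* = (12, 4).
  primal value c^T x* = 44.
Solving the dual: y* = (0.75, 0, 1.25).
  dual value b^T y* = 44.
Strong duality: c^T x* = b^T y*. Confirmed.

44


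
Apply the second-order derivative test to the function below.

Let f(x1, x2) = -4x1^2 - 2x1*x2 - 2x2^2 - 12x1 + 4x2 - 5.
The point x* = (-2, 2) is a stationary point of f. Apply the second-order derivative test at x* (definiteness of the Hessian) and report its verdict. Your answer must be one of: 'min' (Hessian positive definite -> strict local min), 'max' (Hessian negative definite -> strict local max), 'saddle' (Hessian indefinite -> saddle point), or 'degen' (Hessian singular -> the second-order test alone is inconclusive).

Compute the Hessian H = grad^2 f:
  H = [[-8, -2], [-2, -4]]
Verify stationarity: grad f(x*) = H x* + g = (0, 0).
Eigenvalues of H: -8.8284, -3.1716.
Both eigenvalues < 0, so H is negative definite -> x* is a strict local max.

max


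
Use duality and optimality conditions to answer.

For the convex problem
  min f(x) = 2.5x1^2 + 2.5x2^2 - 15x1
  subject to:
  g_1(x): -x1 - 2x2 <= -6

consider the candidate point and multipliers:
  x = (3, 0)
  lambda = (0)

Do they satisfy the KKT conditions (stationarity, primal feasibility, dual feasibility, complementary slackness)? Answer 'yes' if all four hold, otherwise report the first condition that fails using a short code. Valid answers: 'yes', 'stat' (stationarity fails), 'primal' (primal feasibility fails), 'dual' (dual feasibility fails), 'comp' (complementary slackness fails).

Gradient of f: grad f(x) = Q x + c = (0, 0)
Constraint values g_i(x) = a_i^T x - b_i:
  g_1((3, 0)) = 3
Stationarity residual: grad f(x) + sum_i lambda_i a_i = (0, 0)
  -> stationarity OK
Primal feasibility (all g_i <= 0): FAILS
Dual feasibility (all lambda_i >= 0): OK
Complementary slackness (lambda_i * g_i(x) = 0 for all i): OK

Verdict: the first failing condition is primal_feasibility -> primal.

primal


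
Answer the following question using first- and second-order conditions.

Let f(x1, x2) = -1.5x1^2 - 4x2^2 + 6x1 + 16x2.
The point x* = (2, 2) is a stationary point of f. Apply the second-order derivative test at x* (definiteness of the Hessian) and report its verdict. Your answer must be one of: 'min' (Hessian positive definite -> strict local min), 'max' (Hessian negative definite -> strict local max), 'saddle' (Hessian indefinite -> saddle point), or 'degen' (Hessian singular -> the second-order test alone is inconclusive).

Compute the Hessian H = grad^2 f:
  H = [[-3, 0], [0, -8]]
Verify stationarity: grad f(x*) = H x* + g = (0, 0).
Eigenvalues of H: -8, -3.
Both eigenvalues < 0, so H is negative definite -> x* is a strict local max.

max


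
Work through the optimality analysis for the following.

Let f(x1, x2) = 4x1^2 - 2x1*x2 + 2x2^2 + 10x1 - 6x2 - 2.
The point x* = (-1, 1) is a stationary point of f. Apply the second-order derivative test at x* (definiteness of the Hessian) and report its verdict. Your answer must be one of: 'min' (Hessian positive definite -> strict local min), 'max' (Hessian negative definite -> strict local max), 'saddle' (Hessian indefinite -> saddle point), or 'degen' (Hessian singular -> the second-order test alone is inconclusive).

Compute the Hessian H = grad^2 f:
  H = [[8, -2], [-2, 4]]
Verify stationarity: grad f(x*) = H x* + g = (0, 0).
Eigenvalues of H: 3.1716, 8.8284.
Both eigenvalues > 0, so H is positive definite -> x* is a strict local min.

min


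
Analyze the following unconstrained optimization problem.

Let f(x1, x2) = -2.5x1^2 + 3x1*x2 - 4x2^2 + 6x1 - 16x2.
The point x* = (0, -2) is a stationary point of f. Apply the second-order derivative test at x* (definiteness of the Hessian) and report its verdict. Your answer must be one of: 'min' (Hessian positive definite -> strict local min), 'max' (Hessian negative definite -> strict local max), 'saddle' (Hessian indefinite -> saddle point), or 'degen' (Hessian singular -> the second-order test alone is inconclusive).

Compute the Hessian H = grad^2 f:
  H = [[-5, 3], [3, -8]]
Verify stationarity: grad f(x*) = H x* + g = (0, 0).
Eigenvalues of H: -9.8541, -3.1459.
Both eigenvalues < 0, so H is negative definite -> x* is a strict local max.

max


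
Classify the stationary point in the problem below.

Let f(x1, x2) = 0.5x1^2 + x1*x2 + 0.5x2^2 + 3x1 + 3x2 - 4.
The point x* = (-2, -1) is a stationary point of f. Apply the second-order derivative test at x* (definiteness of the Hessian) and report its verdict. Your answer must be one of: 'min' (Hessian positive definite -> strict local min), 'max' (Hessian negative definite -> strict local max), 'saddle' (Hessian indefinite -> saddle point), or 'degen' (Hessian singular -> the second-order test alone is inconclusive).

Compute the Hessian H = grad^2 f:
  H = [[1, 1], [1, 1]]
Verify stationarity: grad f(x*) = H x* + g = (0, 0).
Eigenvalues of H: 0, 2.
H has a zero eigenvalue (singular; positive semidefinite but not definite), so H is neither positive definite, negative definite, nor indefinite. The second-order test alone is inconclusive -> degen.
(Indeed, f is constant along the null direction of H through x*, so x* is not a strict local extremum.)

degen
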